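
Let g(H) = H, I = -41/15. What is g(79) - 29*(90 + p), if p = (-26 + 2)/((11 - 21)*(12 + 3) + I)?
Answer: -200309/79 ≈ -2535.6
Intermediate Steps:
I = -41/15 (I = -41*1/15 = -41/15 ≈ -2.7333)
p = 360/2291 (p = (-26 + 2)/((11 - 21)*(12 + 3) - 41/15) = -24/(-10*15 - 41/15) = -24/(-150 - 41/15) = -24/(-2291/15) = -24*(-15/2291) = 360/2291 ≈ 0.15714)
g(79) - 29*(90 + p) = 79 - 29*(90 + 360/2291) = 79 - 29*206550/2291 = 79 - 1*206550/79 = 79 - 206550/79 = -200309/79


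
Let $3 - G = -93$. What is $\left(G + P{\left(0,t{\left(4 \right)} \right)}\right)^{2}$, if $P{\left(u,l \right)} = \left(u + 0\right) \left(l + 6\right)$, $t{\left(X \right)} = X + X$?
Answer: $9216$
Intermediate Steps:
$t{\left(X \right)} = 2 X$
$G = 96$ ($G = 3 - -93 = 3 + 93 = 96$)
$P{\left(u,l \right)} = u \left(6 + l\right)$
$\left(G + P{\left(0,t{\left(4 \right)} \right)}\right)^{2} = \left(96 + 0 \left(6 + 2 \cdot 4\right)\right)^{2} = \left(96 + 0 \left(6 + 8\right)\right)^{2} = \left(96 + 0 \cdot 14\right)^{2} = \left(96 + 0\right)^{2} = 96^{2} = 9216$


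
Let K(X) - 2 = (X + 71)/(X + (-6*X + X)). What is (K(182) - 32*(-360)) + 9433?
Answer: 15254987/728 ≈ 20955.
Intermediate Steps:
K(X) = 2 - (71 + X)/(4*X) (K(X) = 2 + (X + 71)/(X + (-6*X + X)) = 2 + (71 + X)/(X - 5*X) = 2 + (71 + X)/((-4*X)) = 2 + (71 + X)*(-1/(4*X)) = 2 - (71 + X)/(4*X))
(K(182) - 32*(-360)) + 9433 = ((1/4)*(-71 + 7*182)/182 - 32*(-360)) + 9433 = ((1/4)*(1/182)*(-71 + 1274) + 11520) + 9433 = ((1/4)*(1/182)*1203 + 11520) + 9433 = (1203/728 + 11520) + 9433 = 8387763/728 + 9433 = 15254987/728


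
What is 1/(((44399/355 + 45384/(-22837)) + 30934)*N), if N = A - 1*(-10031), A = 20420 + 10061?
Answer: 8107135/10200271087999296 ≈ 7.9480e-10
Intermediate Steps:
A = 30481
N = 40512 (N = 30481 - 1*(-10031) = 30481 + 10031 = 40512)
1/(((44399/355 + 45384/(-22837)) + 30934)*N) = 1/(((44399/355 + 45384/(-22837)) + 30934)*40512) = (1/40512)/((44399*(1/355) + 45384*(-1/22837)) + 30934) = (1/40512)/((44399/355 - 45384/22837) + 30934) = (1/40512)/(997828643/8107135 + 30934) = (1/40512)/(251783942733/8107135) = (8107135/251783942733)*(1/40512) = 8107135/10200271087999296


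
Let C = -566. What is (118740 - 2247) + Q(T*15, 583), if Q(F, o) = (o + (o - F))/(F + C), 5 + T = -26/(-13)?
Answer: 71176012/611 ≈ 1.1649e+5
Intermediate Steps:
T = -3 (T = -5 - 26/(-13) = -5 - 26*(-1/13) = -5 + 2 = -3)
Q(F, o) = (-F + 2*o)/(-566 + F) (Q(F, o) = (o + (o - F))/(F - 566) = (-F + 2*o)/(-566 + F))
(118740 - 2247) + Q(T*15, 583) = (118740 - 2247) + (-(-3)*15 + 2*583)/(-566 - 3*15) = 116493 + (-1*(-45) + 1166)/(-566 - 45) = 116493 + (45 + 1166)/(-611) = 116493 - 1/611*1211 = 116493 - 1211/611 = 71176012/611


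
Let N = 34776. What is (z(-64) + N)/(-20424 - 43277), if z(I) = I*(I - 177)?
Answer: -50200/63701 ≈ -0.78806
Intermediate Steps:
z(I) = I*(-177 + I)
(z(-64) + N)/(-20424 - 43277) = (-64*(-177 - 64) + 34776)/(-20424 - 43277) = (-64*(-241) + 34776)/(-63701) = (15424 + 34776)*(-1/63701) = 50200*(-1/63701) = -50200/63701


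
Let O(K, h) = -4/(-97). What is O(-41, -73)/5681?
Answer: 4/551057 ≈ 7.2588e-6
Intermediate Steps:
O(K, h) = 4/97 (O(K, h) = -4*(-1/97) = 4/97)
O(-41, -73)/5681 = (4/97)/5681 = (4/97)*(1/5681) = 4/551057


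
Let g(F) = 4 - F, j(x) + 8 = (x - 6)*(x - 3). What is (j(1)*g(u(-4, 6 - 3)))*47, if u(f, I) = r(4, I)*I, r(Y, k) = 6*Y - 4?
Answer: -5264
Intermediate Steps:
j(x) = -8 + (-6 + x)*(-3 + x) (j(x) = -8 + (x - 6)*(x - 3) = -8 + (-6 + x)*(-3 + x))
r(Y, k) = -4 + 6*Y
u(f, I) = 20*I (u(f, I) = (-4 + 6*4)*I = (-4 + 24)*I = 20*I)
(j(1)*g(u(-4, 6 - 3)))*47 = ((10 + 1² - 9*1)*(4 - 20*(6 - 3)))*47 = ((10 + 1 - 9)*(4 - 20*3))*47 = (2*(4 - 1*60))*47 = (2*(4 - 60))*47 = (2*(-56))*47 = -112*47 = -5264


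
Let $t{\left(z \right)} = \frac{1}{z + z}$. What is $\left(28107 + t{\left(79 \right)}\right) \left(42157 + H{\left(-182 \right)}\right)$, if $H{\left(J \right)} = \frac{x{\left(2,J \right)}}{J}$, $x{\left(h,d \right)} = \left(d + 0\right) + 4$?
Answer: $\frac{8518494516516}{7189} \approx 1.1849 \cdot 10^{9}$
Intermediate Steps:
$x{\left(h,d \right)} = 4 + d$ ($x{\left(h,d \right)} = d + 4 = 4 + d$)
$t{\left(z \right)} = \frac{1}{2 z}$
$H{\left(J \right)} = \frac{4 + J}{J}$
$\left(28107 + t{\left(79 \right)}\right) \left(42157 + H{\left(-182 \right)}\right) = \left(28107 + \frac{1}{2 \cdot 79}\right) \left(42157 + \frac{4 - 182}{-182}\right) = \left(28107 + \frac{1}{2} \cdot \frac{1}{79}\right) \left(42157 - - \frac{89}{91}\right) = \left(28107 + \frac{1}{158}\right) \left(42157 + \frac{89}{91}\right) = \frac{4440907}{158} \cdot \frac{3836376}{91} = \frac{8518494516516}{7189}$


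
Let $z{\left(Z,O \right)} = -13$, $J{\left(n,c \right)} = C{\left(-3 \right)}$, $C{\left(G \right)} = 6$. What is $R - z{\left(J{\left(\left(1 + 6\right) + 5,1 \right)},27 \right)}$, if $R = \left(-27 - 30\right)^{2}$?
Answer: $3262$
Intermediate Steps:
$J{\left(n,c \right)} = 6$
$R = 3249$ ($R = \left(-57\right)^{2} = 3249$)
$R - z{\left(J{\left(\left(1 + 6\right) + 5,1 \right)},27 \right)} = 3249 - -13 = 3249 + 13 = 3262$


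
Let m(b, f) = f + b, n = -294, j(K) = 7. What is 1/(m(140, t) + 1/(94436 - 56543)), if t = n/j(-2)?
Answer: 37893/3713515 ≈ 0.010204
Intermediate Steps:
t = -42 (t = -294/7 = -294*⅐ = -42)
m(b, f) = b + f
1/(m(140, t) + 1/(94436 - 56543)) = 1/((140 - 42) + 1/(94436 - 56543)) = 1/(98 + 1/37893) = 1/(3713515/37893) = 37893/3713515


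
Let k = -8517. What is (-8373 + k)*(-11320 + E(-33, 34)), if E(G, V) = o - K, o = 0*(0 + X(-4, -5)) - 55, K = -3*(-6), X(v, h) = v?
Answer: 192427770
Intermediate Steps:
K = 18
o = -55 (o = 0*(0 - 4) - 55 = 0*(-4) - 55 = 0 - 55 = -55)
E(G, V) = -73 (E(G, V) = -55 - 1*18 = -55 - 18 = -73)
(-8373 + k)*(-11320 + E(-33, 34)) = (-8373 - 8517)*(-11320 - 73) = -16890*(-11393) = 192427770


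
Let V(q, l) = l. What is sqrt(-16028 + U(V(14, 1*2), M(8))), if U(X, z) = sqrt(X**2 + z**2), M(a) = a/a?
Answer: sqrt(-16028 + sqrt(5)) ≈ 126.59*I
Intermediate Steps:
M(a) = 1
sqrt(-16028 + U(V(14, 1*2), M(8))) = sqrt(-16028 + sqrt((1*2)**2 + 1**2)) = sqrt(-16028 + sqrt(2**2 + 1)) = sqrt(-16028 + sqrt(4 + 1)) = sqrt(-16028 + sqrt(5))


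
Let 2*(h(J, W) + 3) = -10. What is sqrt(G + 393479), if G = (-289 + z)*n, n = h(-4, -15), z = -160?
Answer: 3*sqrt(44119) ≈ 630.14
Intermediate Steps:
h(J, W) = -8 (h(J, W) = -3 + (1/2)*(-10) = -3 - 5 = -8)
n = -8
G = 3592 (G = (-289 - 160)*(-8) = -449*(-8) = 3592)
sqrt(G + 393479) = sqrt(3592 + 393479) = sqrt(397071) = 3*sqrt(44119)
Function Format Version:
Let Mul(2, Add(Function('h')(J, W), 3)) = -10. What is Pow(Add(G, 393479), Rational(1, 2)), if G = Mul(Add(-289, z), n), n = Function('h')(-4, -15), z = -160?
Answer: Mul(3, Pow(44119, Rational(1, 2))) ≈ 630.14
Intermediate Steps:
Function('h')(J, W) = -8 (Function('h')(J, W) = Add(-3, Mul(Rational(1, 2), -10)) = Add(-3, -5) = -8)
n = -8
G = 3592 (G = Mul(Add(-289, -160), -8) = Mul(-449, -8) = 3592)
Pow(Add(G, 393479), Rational(1, 2)) = Pow(Add(3592, 393479), Rational(1, 2)) = Pow(397071, Rational(1, 2)) = Mul(3, Pow(44119, Rational(1, 2)))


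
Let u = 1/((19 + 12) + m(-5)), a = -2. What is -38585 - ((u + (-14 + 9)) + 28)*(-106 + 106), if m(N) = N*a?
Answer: -38585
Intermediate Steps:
m(N) = -2*N (m(N) = N*(-2) = -2*N)
u = 1/41 (u = 1/((19 + 12) - 2*(-5)) = 1/(31 + 10) = 1/41 ≈ 0.024390)
-38585 - ((u + (-14 + 9)) + 28)*(-106 + 106) = -38585 - ((1/41 + (-14 + 9)) + 28)*(-106 + 106) = -38585 - ((1/41 - 5) + 28)*0 = -38585 - (-204/41 + 28)*0 = -38585 - 944*0/41 = -38585 - 1*0 = -38585 + 0 = -38585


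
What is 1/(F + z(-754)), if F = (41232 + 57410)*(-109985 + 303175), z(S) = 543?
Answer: 1/19056648523 ≈ 5.2475e-11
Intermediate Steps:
F = 19056647980 (F = 98642*193190 = 19056647980)
1/(F + z(-754)) = 1/(19056647980 + 543) = 1/19056648523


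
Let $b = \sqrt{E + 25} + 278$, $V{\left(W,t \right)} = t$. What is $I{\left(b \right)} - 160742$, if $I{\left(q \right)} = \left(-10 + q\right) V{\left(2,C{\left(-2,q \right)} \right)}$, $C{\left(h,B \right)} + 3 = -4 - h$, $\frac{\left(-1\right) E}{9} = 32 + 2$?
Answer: $-162082 - 5 i \sqrt{281} \approx -1.6208 \cdot 10^{5} - 83.815 i$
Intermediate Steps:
$E = -306$ ($E = - 9 \left(32 + 2\right) = \left(-9\right) 34 = -306$)
$C{\left(h,B \right)} = -7 - h$ ($C{\left(h,B \right)} = -3 - \left(4 + h\right) = -7 - h$)
$b = 278 + i \sqrt{281}$ ($b = \sqrt{-306 + 25} + 278 = \sqrt{-281} + 278 = i \sqrt{281} + 278 = 278 + i \sqrt{281} \approx 278.0 + 16.763 i$)
$I{\left(q \right)} = 50 - 5 q$ ($I{\left(q \right)} = \left(-10 + q\right) \left(-7 - -2\right) = \left(-10 + q\right) \left(-7 + 2\right) = \left(-10 + q\right) \left(-5\right) = 50 - 5 q$)
$I{\left(b \right)} - 160742 = \left(50 - 5 \left(278 + i \sqrt{281}\right)\right) - 160742 = \left(50 - \left(1390 + 5 i \sqrt{281}\right)\right) - 160742 = \left(-1340 - 5 i \sqrt{281}\right) - 160742 = -162082 - 5 i \sqrt{281}$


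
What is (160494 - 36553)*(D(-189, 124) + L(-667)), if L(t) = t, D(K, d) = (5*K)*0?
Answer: -82668647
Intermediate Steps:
D(K, d) = 0
(160494 - 36553)*(D(-189, 124) + L(-667)) = (160494 - 36553)*(0 - 667) = 123941*(-667) = -82668647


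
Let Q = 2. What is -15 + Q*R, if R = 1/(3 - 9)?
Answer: -46/3 ≈ -15.333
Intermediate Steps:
R = -⅙ (R = 1/(-6) = -⅙ ≈ -0.16667)
-15 + Q*R = -15 + 2*(-⅙) = -15 - ⅓ = -46/3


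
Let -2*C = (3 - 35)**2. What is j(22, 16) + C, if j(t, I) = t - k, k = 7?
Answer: -497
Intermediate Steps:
C = -512 (C = -(3 - 35)**2/2 = -1/2*(-32)**2 = -1/2*1024 = -512)
j(t, I) = -7 + t (j(t, I) = t - 1*7 = t - 7 = -7 + t)
j(22, 16) + C = (-7 + 22) - 512 = 15 - 512 = -497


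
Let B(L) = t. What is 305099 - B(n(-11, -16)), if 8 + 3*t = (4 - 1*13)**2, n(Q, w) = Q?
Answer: 915224/3 ≈ 3.0507e+5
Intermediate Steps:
t = 73/3 (t = -8/3 + (4 - 1*13)**2/3 = -8/3 + (4 - 13)**2/3 = -8/3 + (1/3)*(-9)**2 = -8/3 + (1/3)*81 = -8/3 + 27 = 73/3 ≈ 24.333)
B(L) = 73/3
305099 - B(n(-11, -16)) = 305099 - 1*73/3 = 305099 - 73/3 = 915224/3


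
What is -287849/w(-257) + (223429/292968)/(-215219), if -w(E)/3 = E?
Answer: -6049845305226989/16204435957944 ≈ -373.35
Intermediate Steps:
w(E) = -3*E
-287849/w(-257) + (223429/292968)/(-215219) = -287849/((-3*(-257))) + (223429/292968)/(-215219) = -287849/771 + (223429*(1/292968))*(-1/215219) = -287849*1/771 + (223429/292968)*(-1/215219) = -287849/771 - 223429/63052279992 = -6049845305226989/16204435957944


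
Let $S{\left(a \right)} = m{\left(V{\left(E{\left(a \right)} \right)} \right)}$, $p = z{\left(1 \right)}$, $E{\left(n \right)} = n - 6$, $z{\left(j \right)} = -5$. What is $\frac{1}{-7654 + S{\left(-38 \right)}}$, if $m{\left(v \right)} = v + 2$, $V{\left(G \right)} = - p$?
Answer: $- \frac{1}{7647} \approx -0.00013077$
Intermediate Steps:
$E{\left(n \right)} = -6 + n$ ($E{\left(n \right)} = n - 6 = -6 + n$)
$p = -5$
$V{\left(G \right)} = 5$ ($V{\left(G \right)} = \left(-1\right) \left(-5\right) = 5$)
$m{\left(v \right)} = 2 + v$
$S{\left(a \right)} = 7$ ($S{\left(a \right)} = 2 + 5 = 7$)
$\frac{1}{-7654 + S{\left(-38 \right)}} = \frac{1}{-7654 + 7} = \frac{1}{-7647} = - \frac{1}{7647}$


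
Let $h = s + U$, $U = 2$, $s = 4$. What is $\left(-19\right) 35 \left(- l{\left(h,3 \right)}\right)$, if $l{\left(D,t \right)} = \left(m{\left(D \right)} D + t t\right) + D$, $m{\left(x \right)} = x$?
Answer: $33915$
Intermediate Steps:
$h = 6$ ($h = 4 + 2 = 6$)
$l{\left(D,t \right)} = D + D^{2} + t^{2}$ ($l{\left(D,t \right)} = \left(D D + t t\right) + D = \left(D^{2} + t^{2}\right) + D = D + D^{2} + t^{2}$)
$\left(-19\right) 35 \left(- l{\left(h,3 \right)}\right) = \left(-19\right) 35 \left(- (6 + 6^{2} + 3^{2})\right) = - 665 \left(- (6 + 36 + 9)\right) = - 665 \left(\left(-1\right) 51\right) = \left(-665\right) \left(-51\right) = 33915$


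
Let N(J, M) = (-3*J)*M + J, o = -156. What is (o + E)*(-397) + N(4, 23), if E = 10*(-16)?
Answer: 125180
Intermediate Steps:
E = -160
N(J, M) = J - 3*J*M (N(J, M) = -3*J*M + J = J - 3*J*M)
(o + E)*(-397) + N(4, 23) = (-156 - 160)*(-397) + 4*(1 - 3*23) = -316*(-397) + 4*(1 - 69) = 125452 + 4*(-68) = 125452 - 272 = 125180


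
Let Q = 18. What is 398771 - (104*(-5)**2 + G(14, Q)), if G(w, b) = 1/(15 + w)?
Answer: 11488958/29 ≈ 3.9617e+5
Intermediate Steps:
398771 - (104*(-5)**2 + G(14, Q)) = 398771 - (104*(-5)**2 + 1/(15 + 14)) = 398771 - (104*25 + 1/29) = 398771 - (2600 + 1/29) = 398771 - 1*75401/29 = 398771 - 75401/29 = 11488958/29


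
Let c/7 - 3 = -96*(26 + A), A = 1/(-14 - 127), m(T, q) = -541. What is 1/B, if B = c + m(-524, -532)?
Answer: -47/845400 ≈ -5.5595e-5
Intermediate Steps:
A = -1/141 (A = 1/(-141) = -1/141 ≈ -0.0070922)
c = -819973/47 (c = 21 + 7*(-96*(26 - 1/141)) = 21 + 7*(-96*3665/141) = 21 + 7*(-117280/47) = 21 - 820960/47 = -819973/47 ≈ -17446.)
B = -845400/47 (B = -819973/47 - 541 = -845400/47 ≈ -17987.)
1/B = 1/(-845400/47) = -47/845400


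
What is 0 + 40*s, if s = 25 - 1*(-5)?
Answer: 1200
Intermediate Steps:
s = 30 (s = 25 + 5 = 30)
0 + 40*s = 0 + 40*30 = 0 + 1200 = 1200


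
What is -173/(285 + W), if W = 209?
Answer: -173/494 ≈ -0.35020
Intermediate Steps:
-173/(285 + W) = -173/(285 + 209) = -173/494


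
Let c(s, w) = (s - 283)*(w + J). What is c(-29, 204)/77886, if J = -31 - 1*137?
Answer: -624/4327 ≈ -0.14421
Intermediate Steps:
J = -168 (J = -31 - 137 = -168)
c(s, w) = (-283 + s)*(-168 + w) (c(s, w) = (s - 283)*(w - 168) = (-283 + s)*(-168 + w))
c(-29, 204)/77886 = (47544 - 283*204 - 168*(-29) - 29*204)/77886 = (47544 - 57732 + 4872 - 5916)*(1/77886) = -11232*1/77886 = -624/4327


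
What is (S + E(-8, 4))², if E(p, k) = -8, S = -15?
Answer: 529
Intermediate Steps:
(S + E(-8, 4))² = (-15 - 8)² = (-23)² = 529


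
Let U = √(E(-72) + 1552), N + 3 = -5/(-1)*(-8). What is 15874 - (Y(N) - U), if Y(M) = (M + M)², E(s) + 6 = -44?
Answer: 8478 + √1502 ≈ 8516.8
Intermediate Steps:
E(s) = -50 (E(s) = -6 - 44 = -50)
N = -43 (N = -3 - 5/(-1)*(-8) = -3 - 5*(-1)*(-8) = -3 + 5*(-8) = -3 - 40 = -43)
Y(M) = 4*M² (Y(M) = (2*M)² = 4*M²)
U = √1502 (U = √(-50 + 1552) = √1502 ≈ 38.756)
15874 - (Y(N) - U) = 15874 - (4*(-43)² - √1502) = 15874 - (4*1849 - √1502) = 15874 - (7396 - √1502) = 15874 + (-7396 + √1502) = 8478 + √1502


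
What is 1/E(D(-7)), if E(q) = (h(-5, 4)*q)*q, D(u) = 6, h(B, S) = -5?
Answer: -1/180 ≈ -0.0055556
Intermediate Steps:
E(q) = -5*q**2 (E(q) = (-5*q)*q = -5*q**2)
1/E(D(-7)) = 1/(-5*6**2) = 1/(-5*36) = 1/(-180) = -1/180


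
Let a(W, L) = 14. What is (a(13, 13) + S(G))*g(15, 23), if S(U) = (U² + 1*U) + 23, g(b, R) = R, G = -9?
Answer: 2507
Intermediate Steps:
S(U) = 23 + U + U² (S(U) = (U² + U) + 23 = (U + U²) + 23 = 23 + U + U²)
(a(13, 13) + S(G))*g(15, 23) = (14 + (23 - 9 + (-9)²))*23 = (14 + (23 - 9 + 81))*23 = (14 + 95)*23 = 109*23 = 2507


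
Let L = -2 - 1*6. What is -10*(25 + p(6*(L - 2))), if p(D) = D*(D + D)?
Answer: -72250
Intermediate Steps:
L = -8 (L = -2 - 6 = -8)
p(D) = 2*D² (p(D) = D*(2*D) = 2*D²)
-10*(25 + p(6*(L - 2))) = -10*(25 + 2*(6*(-8 - 2))²) = -10*(25 + 2*(6*(-10))²) = -10*(25 + 2*(-60)²) = -10*(25 + 2*3600) = -10*(25 + 7200) = -10*7225 = -72250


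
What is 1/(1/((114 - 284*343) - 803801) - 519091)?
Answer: -901099/467752381010 ≈ -1.9264e-6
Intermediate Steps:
1/(1/((114 - 284*343) - 803801) - 519091) = 1/(1/((114 - 97412) - 803801) - 519091) = 1/(1/(-97298 - 803801) - 519091) = 1/(1/(-901099) - 519091) = 1/(-1/901099 - 519091) = 1/(-467752381010/901099) = -901099/467752381010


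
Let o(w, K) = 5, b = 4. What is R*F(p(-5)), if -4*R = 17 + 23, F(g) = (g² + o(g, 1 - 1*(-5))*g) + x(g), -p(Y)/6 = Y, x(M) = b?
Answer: -10540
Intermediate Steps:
x(M) = 4
p(Y) = -6*Y
F(g) = 4 + g² + 5*g (F(g) = (g² + 5*g) + 4 = 4 + g² + 5*g)
R = -10 (R = -(17 + 23)/4 = -¼*40 = -10)
R*F(p(-5)) = -10*(4 + (-6*(-5))² + 5*(-6*(-5))) = -10*(4 + 30² + 5*30) = -10*(4 + 900 + 150) = -10*1054 = -10540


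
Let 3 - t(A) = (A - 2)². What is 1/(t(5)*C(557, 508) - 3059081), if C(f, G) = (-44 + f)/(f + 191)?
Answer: -374/1144097833 ≈ -3.2690e-7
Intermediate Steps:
t(A) = 3 - (-2 + A)² (t(A) = 3 - (A - 2)² = 3 - (-2 + A)²)
C(f, G) = (-44 + f)/(191 + f)
1/(t(5)*C(557, 508) - 3059081) = 1/((3 - (-2 + 5)²)*((-44 + 557)/(191 + 557)) - 3059081) = 1/((3 - 1*3²)*(513/748) - 3059081) = 1/((3 - 1*9)*((1/748)*513) - 3059081) = 1/((3 - 9)*(513/748) - 3059081) = 1/(-6*513/748 - 3059081) = 1/(-1539/374 - 3059081) = 1/(-1144097833/374) = -374/1144097833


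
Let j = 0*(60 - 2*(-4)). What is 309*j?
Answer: 0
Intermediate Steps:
j = 0 (j = 0*(60 - 1*(-8)) = 0*(60 + 8) = 0*68 = 0)
309*j = 309*0 = 0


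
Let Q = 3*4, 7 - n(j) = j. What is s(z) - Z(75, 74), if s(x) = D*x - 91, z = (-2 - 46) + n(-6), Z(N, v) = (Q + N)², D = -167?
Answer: -1815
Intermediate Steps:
n(j) = 7 - j
Q = 12
Z(N, v) = (12 + N)²
z = -35 (z = (-2 - 46) + (7 - 1*(-6)) = -48 + (7 + 6) = -48 + 13 = -35)
s(x) = -91 - 167*x (s(x) = -167*x - 91 = -91 - 167*x)
s(z) - Z(75, 74) = (-91 - 167*(-35)) - (12 + 75)² = (-91 + 5845) - 1*87² = 5754 - 1*7569 = 5754 - 7569 = -1815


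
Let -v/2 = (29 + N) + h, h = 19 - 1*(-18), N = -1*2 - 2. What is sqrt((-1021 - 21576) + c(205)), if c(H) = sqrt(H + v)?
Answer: 2*I*sqrt(5647) ≈ 150.29*I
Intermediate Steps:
N = -4 (N = -2 - 2 = -4)
h = 37 (h = 19 + 18 = 37)
v = -124 (v = -2*((29 - 4) + 37) = -2*(25 + 37) = -2*62 = -124)
c(H) = sqrt(-124 + H) (c(H) = sqrt(H - 124) = sqrt(-124 + H))
sqrt((-1021 - 21576) + c(205)) = sqrt((-1021 - 21576) + sqrt(-124 + 205)) = sqrt(-22597 + sqrt(81)) = sqrt(-22597 + 9) = sqrt(-22588) = 2*I*sqrt(5647)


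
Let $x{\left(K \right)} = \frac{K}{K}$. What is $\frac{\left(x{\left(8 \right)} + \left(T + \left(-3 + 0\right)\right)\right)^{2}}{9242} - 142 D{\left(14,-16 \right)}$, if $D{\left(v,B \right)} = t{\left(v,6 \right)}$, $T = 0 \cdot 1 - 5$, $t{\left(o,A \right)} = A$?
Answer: $- \frac{7874135}{9242} \approx -852.0$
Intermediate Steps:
$x{\left(K \right)} = 1$
$T = -5$ ($T = 0 - 5 = -5$)
$D{\left(v,B \right)} = 6$
$\frac{\left(x{\left(8 \right)} + \left(T + \left(-3 + 0\right)\right)\right)^{2}}{9242} - 142 D{\left(14,-16 \right)} = \frac{\left(1 + \left(-5 + \left(-3 + 0\right)\right)\right)^{2}}{9242} - 142 \cdot 6 = \left(1 - 8\right)^{2} \cdot \frac{1}{9242} - 852 = \left(-7\right)^{2} \cdot \frac{1}{9242} - 852 = 49 \cdot \frac{1}{9242} - 852 = \frac{49}{9242} - 852 = - \frac{7874135}{9242}$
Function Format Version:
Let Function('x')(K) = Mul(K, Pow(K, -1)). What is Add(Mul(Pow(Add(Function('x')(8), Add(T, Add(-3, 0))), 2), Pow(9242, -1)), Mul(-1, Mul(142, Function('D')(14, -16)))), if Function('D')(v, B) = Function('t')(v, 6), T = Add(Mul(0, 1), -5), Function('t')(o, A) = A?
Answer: Rational(-7874135, 9242) ≈ -852.00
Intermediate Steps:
Function('x')(K) = 1
T = -5 (T = Add(0, -5) = -5)
Function('D')(v, B) = 6
Add(Mul(Pow(Add(Function('x')(8), Add(T, Add(-3, 0))), 2), Pow(9242, -1)), Mul(-1, Mul(142, Function('D')(14, -16)))) = Add(Mul(Pow(Add(1, Add(-5, Add(-3, 0))), 2), Pow(9242, -1)), Mul(-1, Mul(142, 6))) = Add(Mul(Pow(Add(1, Add(-5, -3)), 2), Rational(1, 9242)), Mul(-1, 852)) = Add(Mul(Pow(Add(1, -8), 2), Rational(1, 9242)), -852) = Add(Mul(Pow(-7, 2), Rational(1, 9242)), -852) = Add(Mul(49, Rational(1, 9242)), -852) = Add(Rational(49, 9242), -852) = Rational(-7874135, 9242)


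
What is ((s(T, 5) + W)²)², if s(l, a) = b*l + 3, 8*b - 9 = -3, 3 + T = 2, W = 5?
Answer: 707281/256 ≈ 2762.8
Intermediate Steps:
T = -1 (T = -3 + 2 = -1)
b = ¾ (b = 9/8 + (⅛)*(-3) = 9/8 - 3/8 = ¾ ≈ 0.75000)
s(l, a) = 3 + 3*l/4 (s(l, a) = 3*l/4 + 3 = 3 + 3*l/4)
((s(T, 5) + W)²)² = (((3 + (¾)*(-1)) + 5)²)² = (((3 - ¾) + 5)²)² = ((9/4 + 5)²)² = ((29/4)²)² = (841/16)² = 707281/256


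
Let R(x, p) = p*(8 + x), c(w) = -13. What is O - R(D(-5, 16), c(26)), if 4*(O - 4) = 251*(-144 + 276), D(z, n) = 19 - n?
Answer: 8430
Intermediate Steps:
O = 8287 (O = 4 + (251*(-144 + 276))/4 = 4 + (251*132)/4 = 4 + (¼)*33132 = 4 + 8283 = 8287)
O - R(D(-5, 16), c(26)) = 8287 - (-13)*(8 + (19 - 1*16)) = 8287 - (-13)*(8 + (19 - 16)) = 8287 - (-13)*(8 + 3) = 8287 - (-13)*11 = 8287 - 1*(-143) = 8287 + 143 = 8430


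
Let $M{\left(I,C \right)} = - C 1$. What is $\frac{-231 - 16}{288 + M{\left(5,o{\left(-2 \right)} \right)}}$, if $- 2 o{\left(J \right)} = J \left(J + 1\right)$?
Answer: $- \frac{247}{289} \approx -0.85467$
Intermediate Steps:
$o{\left(J \right)} = - \frac{J \left(1 + J\right)}{2}$ ($o{\left(J \right)} = - \frac{J \left(J + 1\right)}{2} = - \frac{J \left(1 + J\right)}{2}$)
$M{\left(I,C \right)} = - C$
$\frac{-231 - 16}{288 + M{\left(5,o{\left(-2 \right)} \right)}} = \frac{-231 - 16}{288 - \left(- \frac{1}{2}\right) \left(-2\right) \left(1 - 2\right)} = - \frac{247}{288 - \left(- \frac{1}{2}\right) \left(-2\right) \left(-1\right)} = - \frac{247}{288 - -1} = - \frac{247}{288 + 1} = - \frac{247}{289}$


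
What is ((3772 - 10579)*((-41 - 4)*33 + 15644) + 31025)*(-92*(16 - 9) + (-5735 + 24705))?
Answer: -1765697051888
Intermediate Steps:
((3772 - 10579)*((-41 - 4)*33 + 15644) + 31025)*(-92*(16 - 9) + (-5735 + 24705)) = (-6807*(-45*33 + 15644) + 31025)*(-92*7 + 18970) = (-6807*(-1485 + 15644) + 31025)*(-644 + 18970) = (-6807*14159 + 31025)*18326 = (-96380313 + 31025)*18326 = -96349288*18326 = -1765697051888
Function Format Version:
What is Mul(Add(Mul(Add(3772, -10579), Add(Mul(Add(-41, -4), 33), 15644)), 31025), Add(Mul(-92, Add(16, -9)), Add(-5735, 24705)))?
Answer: -1765697051888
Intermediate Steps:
Mul(Add(Mul(Add(3772, -10579), Add(Mul(Add(-41, -4), 33), 15644)), 31025), Add(Mul(-92, Add(16, -9)), Add(-5735, 24705))) = Mul(Add(Mul(-6807, Add(Mul(-45, 33), 15644)), 31025), Add(Mul(-92, 7), 18970)) = Mul(Add(Mul(-6807, Add(-1485, 15644)), 31025), Add(-644, 18970)) = Mul(Add(Mul(-6807, 14159), 31025), 18326) = Mul(Add(-96380313, 31025), 18326) = Mul(-96349288, 18326) = -1765697051888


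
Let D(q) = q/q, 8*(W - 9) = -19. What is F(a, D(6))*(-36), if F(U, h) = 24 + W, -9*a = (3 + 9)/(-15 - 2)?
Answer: -2205/2 ≈ -1102.5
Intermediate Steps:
W = 53/8 (W = 9 + (1/8)*(-19) = 9 - 19/8 = 53/8 ≈ 6.6250)
D(q) = 1
a = 4/51 (a = -(3 + 9)/(9*(-15 - 2)) = -4/(3*(-17)) = -4*(-1)/(3*17) = -1/9*(-12/17) = 4/51 ≈ 0.078431)
F(U, h) = 245/8 (F(U, h) = 24 + 53/8 = 245/8)
F(a, D(6))*(-36) = (245/8)*(-36) = -2205/2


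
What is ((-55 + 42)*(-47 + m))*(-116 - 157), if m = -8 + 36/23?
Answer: -4361721/23 ≈ -1.8964e+5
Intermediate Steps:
m = -148/23 (m = -8 + 36*(1/23) = -8 + 36/23 = -148/23 ≈ -6.4348)
((-55 + 42)*(-47 + m))*(-116 - 157) = ((-55 + 42)*(-47 - 148/23))*(-116 - 157) = -13*(-1229/23)*(-273) = (15977/23)*(-273) = -4361721/23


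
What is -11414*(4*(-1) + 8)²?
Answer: -182624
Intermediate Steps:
-11414*(4*(-1) + 8)² = -11414*(-4 + 8)² = -11414*4² = -11414*16 = -182624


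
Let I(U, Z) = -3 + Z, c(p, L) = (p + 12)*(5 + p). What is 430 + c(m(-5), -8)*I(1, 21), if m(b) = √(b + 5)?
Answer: 1510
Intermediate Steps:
m(b) = √(5 + b)
c(p, L) = (5 + p)*(12 + p) (c(p, L) = (12 + p)*(5 + p) = (5 + p)*(12 + p))
430 + c(m(-5), -8)*I(1, 21) = 430 + (60 + (√(5 - 5))² + 17*√(5 - 5))*(-3 + 21) = 430 + (60 + (√0)² + 17*√0)*18 = 430 + (60 + 0² + 17*0)*18 = 430 + (60 + 0 + 0)*18 = 430 + 60*18 = 430 + 1080 = 1510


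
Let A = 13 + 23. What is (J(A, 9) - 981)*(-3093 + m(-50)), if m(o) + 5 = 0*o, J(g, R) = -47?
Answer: 3184744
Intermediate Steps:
A = 36
m(o) = -5 (m(o) = -5 + 0*o = -5 + 0 = -5)
(J(A, 9) - 981)*(-3093 + m(-50)) = (-47 - 981)*(-3093 - 5) = -1028*(-3098) = 3184744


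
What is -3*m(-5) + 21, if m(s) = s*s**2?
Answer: 396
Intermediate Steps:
m(s) = s**3
-3*m(-5) + 21 = -3*(-5)**3 + 21 = -3*(-125) + 21 = 375 + 21 = 396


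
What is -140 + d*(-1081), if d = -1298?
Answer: 1402998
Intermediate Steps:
-140 + d*(-1081) = -140 - 1298*(-1081) = -140 + 1403138 = 1402998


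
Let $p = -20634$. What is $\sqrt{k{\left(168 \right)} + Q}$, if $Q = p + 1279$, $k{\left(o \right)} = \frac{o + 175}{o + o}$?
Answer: $\frac{7 i \sqrt{56877}}{12} \approx 139.12 i$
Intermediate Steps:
$k{\left(o \right)} = \frac{175 + o}{2 o}$
$Q = -19355$ ($Q = -20634 + 1279 = -19355$)
$\sqrt{k{\left(168 \right)} + Q} = \sqrt{\frac{175 + 168}{2 \cdot 168} - 19355} = \sqrt{\frac{1}{2} \cdot \frac{1}{168} \cdot 343 - 19355} = \sqrt{\frac{49}{48} - 19355} = \sqrt{- \frac{928991}{48}} = \frac{7 i \sqrt{56877}}{12}$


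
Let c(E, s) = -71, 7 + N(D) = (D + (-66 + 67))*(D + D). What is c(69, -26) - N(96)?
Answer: -18688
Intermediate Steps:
N(D) = -7 + 2*D*(1 + D) (N(D) = -7 + (D + (-66 + 67))*(D + D) = -7 + (D + 1)*(2*D) = -7 + (1 + D)*(2*D) = -7 + 2*D*(1 + D))
c(69, -26) - N(96) = -71 - (-7 + 2*96 + 2*96**2) = -71 - (-7 + 192 + 2*9216) = -71 - (-7 + 192 + 18432) = -71 - 1*18617 = -71 - 18617 = -18688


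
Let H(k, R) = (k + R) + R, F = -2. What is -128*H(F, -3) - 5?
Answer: 1019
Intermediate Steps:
H(k, R) = k + 2*R (H(k, R) = (R + k) + R = k + 2*R)
-128*H(F, -3) - 5 = -128*(-2 + 2*(-3)) - 5 = -128*(-2 - 6) - 5 = -128*(-8) - 5 = 1024 - 5 = 1019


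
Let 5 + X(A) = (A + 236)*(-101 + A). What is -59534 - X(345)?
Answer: -201293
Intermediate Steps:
X(A) = -5 + (-101 + A)*(236 + A) (X(A) = -5 + (A + 236)*(-101 + A) = -5 + (236 + A)*(-101 + A) = -5 + (-101 + A)*(236 + A))
-59534 - X(345) = -59534 - (-23841 + 345² + 135*345) = -59534 - (-23841 + 119025 + 46575) = -59534 - 1*141759 = -59534 - 141759 = -201293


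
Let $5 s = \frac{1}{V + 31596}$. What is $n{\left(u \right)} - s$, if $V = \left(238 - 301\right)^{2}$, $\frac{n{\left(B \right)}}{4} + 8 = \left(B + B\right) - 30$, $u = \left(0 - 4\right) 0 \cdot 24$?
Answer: $- \frac{27029401}{177825} \approx -152.0$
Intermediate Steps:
$u = 0$ ($u = \left(-4\right) 0 \cdot 24 = 0 \cdot 24 = 0$)
$n{\left(B \right)} = -152 + 8 B$ ($n{\left(B \right)} = -32 + 4 \left(\left(B + B\right) - 30\right) = -32 + 4 \left(2 B - 30\right) = -32 + 4 \left(-30 + 2 B\right) = -32 + \left(-120 + 8 B\right) = -152 + 8 B$)
$V = 3969$ ($V = \left(-63\right)^{2} = 3969$)
$s = \frac{1}{177825}$ ($s = \frac{1}{5 \left(3969 + 31596\right)} = \frac{1}{5 \cdot 35565} = \frac{1}{5} \cdot \frac{1}{35565} = \frac{1}{177825} \approx 5.6235 \cdot 10^{-6}$)
$n{\left(u \right)} - s = \left(-152 + 8 \cdot 0\right) - \frac{1}{177825} = \left(-152 + 0\right) - \frac{1}{177825} = -152 - \frac{1}{177825} = - \frac{27029401}{177825}$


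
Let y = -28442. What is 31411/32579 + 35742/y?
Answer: -135523478/463305959 ≈ -0.29251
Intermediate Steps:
31411/32579 + 35742/y = 31411/32579 + 35742/(-28442) = 31411*(1/32579) + 35742*(-1/28442) = 31411/32579 - 17871/14221 = -135523478/463305959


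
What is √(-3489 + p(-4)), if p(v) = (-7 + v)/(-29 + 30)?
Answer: 10*I*√35 ≈ 59.161*I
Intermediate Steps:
p(v) = -7 + v (p(v) = (-7 + v)/1 = (-7 + v)*1 = -7 + v)
√(-3489 + p(-4)) = √(-3489 + (-7 - 4)) = √(-3489 - 11) = √(-3500) = 10*I*√35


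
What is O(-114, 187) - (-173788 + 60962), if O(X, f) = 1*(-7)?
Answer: 112819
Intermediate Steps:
O(X, f) = -7
O(-114, 187) - (-173788 + 60962) = -7 - (-173788 + 60962) = -7 - 1*(-112826) = -7 + 112826 = 112819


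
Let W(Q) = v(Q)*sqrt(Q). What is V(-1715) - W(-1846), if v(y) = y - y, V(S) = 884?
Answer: 884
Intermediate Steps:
v(y) = 0
W(Q) = 0 (W(Q) = 0*sqrt(Q) = 0)
V(-1715) - W(-1846) = 884 - 1*0 = 884 + 0 = 884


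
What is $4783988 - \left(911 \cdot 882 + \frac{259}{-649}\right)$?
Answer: $\frac{2583335673}{649} \approx 3.9805 \cdot 10^{6}$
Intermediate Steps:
$4783988 - \left(911 \cdot 882 + \frac{259}{-649}\right) = 4783988 - \left(803502 + 259 \left(- \frac{1}{649}\right)\right) = 4783988 - \left(803502 - \frac{259}{649}\right) = 4783988 - \frac{521472539}{649} = \frac{2583335673}{649}$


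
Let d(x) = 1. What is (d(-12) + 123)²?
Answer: 15376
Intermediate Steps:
(d(-12) + 123)² = (1 + 123)² = 124² = 15376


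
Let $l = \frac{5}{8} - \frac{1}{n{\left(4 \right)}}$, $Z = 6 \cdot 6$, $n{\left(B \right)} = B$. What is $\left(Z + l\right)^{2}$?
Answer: $\frac{84681}{64} \approx 1323.1$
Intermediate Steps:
$Z = 36$
$l = \frac{3}{8}$ ($l = \frac{5}{8} - \frac{1}{4} = \frac{3}{8} \approx 0.375$)
$\left(Z + l\right)^{2} = \left(36 + \frac{3}{8}\right)^{2} = \left(\frac{291}{8}\right)^{2} = \frac{84681}{64}$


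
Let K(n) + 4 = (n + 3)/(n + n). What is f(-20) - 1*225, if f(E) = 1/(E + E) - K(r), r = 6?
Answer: -8871/40 ≈ -221.77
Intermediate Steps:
K(n) = -4 + (3 + n)/(2*n) (K(n) = -4 + (n + 3)/(n + n) = -4 + (3 + n)/((2*n)) = -4 + (3 + n)*(1/(2*n)) = -4 + (3 + n)/(2*n))
f(E) = 13/4 + 1/(2*E) (f(E) = 1/(E + E) - (3 - 7*6)/(2*6) = 1/(2*E) - (3 - 42)/(2*6) = 1/(2*E) - (-39)/(2*6) = 1/(2*E) - 1*(-13/4) = 1/(2*E) + 13/4 = 13/4 + 1/(2*E))
f(-20) - 1*225 = (¼)*(2 + 13*(-20))/(-20) - 1*225 = (¼)*(-1/20)*(2 - 260) - 225 = (¼)*(-1/20)*(-258) - 225 = 129/40 - 225 = -8871/40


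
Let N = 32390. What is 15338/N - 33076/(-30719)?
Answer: 771249831/497494205 ≈ 1.5503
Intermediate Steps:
15338/N - 33076/(-30719) = 15338/32390 - 33076/(-30719) = 15338*(1/32390) - 33076*(-1/30719) = 7669/16195 + 33076/30719 = 771249831/497494205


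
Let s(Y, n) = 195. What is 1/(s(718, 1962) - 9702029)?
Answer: -1/9701834 ≈ -1.0307e-7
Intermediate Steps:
1/(s(718, 1962) - 9702029) = 1/(195 - 9702029) = 1/(-9701834) = -1/9701834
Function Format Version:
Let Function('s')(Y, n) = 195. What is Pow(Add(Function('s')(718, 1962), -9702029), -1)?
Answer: Rational(-1, 9701834) ≈ -1.0307e-7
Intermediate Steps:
Pow(Add(Function('s')(718, 1962), -9702029), -1) = Pow(Add(195, -9702029), -1) = Pow(-9701834, -1) = Rational(-1, 9701834)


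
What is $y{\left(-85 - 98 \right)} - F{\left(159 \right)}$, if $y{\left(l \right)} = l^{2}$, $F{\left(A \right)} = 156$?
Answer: $33333$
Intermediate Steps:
$y{\left(-85 - 98 \right)} - F{\left(159 \right)} = \left(-85 - 98\right)^{2} - 156 = \left(-183\right)^{2} - 156 = 33489 - 156 = 33333$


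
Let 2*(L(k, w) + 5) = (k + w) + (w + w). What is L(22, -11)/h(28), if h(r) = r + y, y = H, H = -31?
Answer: 7/2 ≈ 3.5000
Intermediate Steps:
y = -31
L(k, w) = -5 + k/2 + 3*w/2 (L(k, w) = -5 + ((k + w) + (w + w))/2 = -5 + ((k + w) + 2*w)/2 = -5 + (k + 3*w)/2 = -5 + (k/2 + 3*w/2) = -5 + k/2 + 3*w/2)
h(r) = -31 + r (h(r) = r - 31 = -31 + r)
L(22, -11)/h(28) = (-5 + (½)*22 + (3/2)*(-11))/(-31 + 28) = (-5 + 11 - 33/2)/(-3) = -21/2*(-⅓) = 7/2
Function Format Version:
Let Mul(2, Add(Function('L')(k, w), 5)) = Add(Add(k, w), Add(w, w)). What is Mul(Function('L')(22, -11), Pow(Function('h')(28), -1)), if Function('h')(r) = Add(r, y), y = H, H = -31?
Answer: Rational(7, 2) ≈ 3.5000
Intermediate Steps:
y = -31
Function('L')(k, w) = Add(-5, Mul(Rational(1, 2), k), Mul(Rational(3, 2), w)) (Function('L')(k, w) = Add(-5, Mul(Rational(1, 2), Add(Add(k, w), Add(w, w)))) = Add(-5, Mul(Rational(1, 2), Add(Add(k, w), Mul(2, w)))) = Add(-5, Mul(Rational(1, 2), Add(k, Mul(3, w)))) = Add(-5, Add(Mul(Rational(1, 2), k), Mul(Rational(3, 2), w))) = Add(-5, Mul(Rational(1, 2), k), Mul(Rational(3, 2), w)))
Function('h')(r) = Add(-31, r) (Function('h')(r) = Add(r, -31) = Add(-31, r))
Mul(Function('L')(22, -11), Pow(Function('h')(28), -1)) = Mul(Add(-5, Mul(Rational(1, 2), 22), Mul(Rational(3, 2), -11)), Pow(Add(-31, 28), -1)) = Mul(Add(-5, 11, Rational(-33, 2)), Pow(-3, -1)) = Mul(Rational(-21, 2), Rational(-1, 3)) = Rational(7, 2)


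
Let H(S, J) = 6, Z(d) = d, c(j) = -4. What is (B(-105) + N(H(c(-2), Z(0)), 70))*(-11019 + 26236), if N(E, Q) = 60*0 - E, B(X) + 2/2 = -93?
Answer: -1521700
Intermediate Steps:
B(X) = -94 (B(X) = -1 - 93 = -94)
N(E, Q) = -E (N(E, Q) = 0 - E = -E)
(B(-105) + N(H(c(-2), Z(0)), 70))*(-11019 + 26236) = (-94 - 1*6)*(-11019 + 26236) = (-94 - 6)*15217 = -100*15217 = -1521700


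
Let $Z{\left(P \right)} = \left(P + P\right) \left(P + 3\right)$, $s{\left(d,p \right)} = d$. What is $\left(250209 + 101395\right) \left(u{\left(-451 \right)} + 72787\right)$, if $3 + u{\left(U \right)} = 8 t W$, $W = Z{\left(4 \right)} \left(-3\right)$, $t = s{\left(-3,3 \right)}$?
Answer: $27008812864$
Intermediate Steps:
$t = -3$
$Z{\left(P \right)} = 2 P \left(3 + P\right)$
$W = -168$ ($W = 2 \cdot 4 \left(3 + 4\right) \left(-3\right) = 2 \cdot 4 \cdot 7 \left(-3\right) = 56 \left(-3\right) = -168$)
$u{\left(U \right)} = 4029$ ($u{\left(U \right)} = -3 + 8 \left(-3\right) \left(-168\right) = -3 - -4032 = -3 + 4032 = 4029$)
$\left(250209 + 101395\right) \left(u{\left(-451 \right)} + 72787\right) = \left(250209 + 101395\right) \left(4029 + 72787\right) = 351604 \cdot 76816 = 27008812864$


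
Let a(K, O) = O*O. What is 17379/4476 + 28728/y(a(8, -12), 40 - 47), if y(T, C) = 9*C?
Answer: -674559/1492 ≈ -452.12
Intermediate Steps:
a(K, O) = O²
17379/4476 + 28728/y(a(8, -12), 40 - 47) = 17379/4476 + 28728/((9*(40 - 47))) = 17379*(1/4476) + 28728/((9*(-7))) = 5793/1492 + 28728/(-63) = 5793/1492 + 28728*(-1/63) = 5793/1492 - 456 = -674559/1492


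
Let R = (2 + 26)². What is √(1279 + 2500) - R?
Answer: -784 + √3779 ≈ -722.53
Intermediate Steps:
R = 784 (R = 28² = 784)
√(1279 + 2500) - R = √(1279 + 2500) - 1*784 = √3779 - 784 = -784 + √3779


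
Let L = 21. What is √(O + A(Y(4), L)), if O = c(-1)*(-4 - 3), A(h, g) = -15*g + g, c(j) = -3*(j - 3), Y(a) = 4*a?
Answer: 3*I*√42 ≈ 19.442*I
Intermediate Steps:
c(j) = 9 - 3*j (c(j) = -3*(-3 + j) = 9 - 3*j)
A(h, g) = -14*g
O = -84 (O = (9 - 3*(-1))*(-4 - 3) = (9 + 3)*(-7) = 12*(-7) = -84)
√(O + A(Y(4), L)) = √(-84 - 14*21) = √(-84 - 294) = √(-378) = 3*I*√42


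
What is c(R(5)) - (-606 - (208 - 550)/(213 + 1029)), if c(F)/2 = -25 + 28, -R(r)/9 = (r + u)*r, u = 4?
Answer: 42209/69 ≈ 611.72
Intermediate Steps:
R(r) = -9*r*(4 + r) (R(r) = -9*(r + 4)*r = -9*(4 + r)*r = -9*r*(4 + r))
c(F) = 6 (c(F) = 2*(-25 + 28) = 2*3 = 6)
c(R(5)) - (-606 - (208 - 550)/(213 + 1029)) = 6 - (-606 - (208 - 550)/(213 + 1029)) = 6 - (-606 - (-342)/1242) = 6 - (-606 - 1*(-19/69)) = 6 - (-606 + 19/69) = 6 - 1*(-41795/69) = 6 + 41795/69 = 42209/69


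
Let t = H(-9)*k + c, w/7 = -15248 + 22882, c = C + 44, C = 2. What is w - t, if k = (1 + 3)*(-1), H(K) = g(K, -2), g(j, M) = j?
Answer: 53356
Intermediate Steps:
H(K) = K
k = -4 (k = 4*(-1) = -4)
c = 46 (c = 2 + 44 = 46)
w = 53438 (w = 7*(-15248 + 22882) = 7*7634 = 53438)
t = 82 (t = -9*(-4) + 46 = 36 + 46 = 82)
w - t = 53438 - 1*82 = 53438 - 82 = 53356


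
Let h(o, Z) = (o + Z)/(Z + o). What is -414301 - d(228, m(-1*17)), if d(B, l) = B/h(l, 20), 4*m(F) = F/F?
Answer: -414529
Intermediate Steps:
m(F) = 1/4 (m(F) = (F/F)/4 = (1/4)*1 = 1/4)
h(o, Z) = 1 (h(o, Z) = (Z + o)/(Z + o) = 1)
d(B, l) = B (d(B, l) = B/1 = B*1 = B)
-414301 - d(228, m(-1*17)) = -414301 - 1*228 = -414301 - 228 = -414529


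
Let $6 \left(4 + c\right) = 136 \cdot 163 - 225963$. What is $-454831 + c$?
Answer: $- \frac{2932805}{6} \approx -4.888 \cdot 10^{5}$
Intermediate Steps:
$c = - \frac{203819}{6}$ ($c = -4 + \frac{136 \cdot 163 - 225963}{6} = -4 + \frac{22168 - 225963}{6} = -4 + \frac{1}{6} \left(-203795\right) = -4 - \frac{203795}{6} = - \frac{203819}{6} \approx -33970.0$)
$-454831 + c = -454831 - \frac{203819}{6} = - \frac{2932805}{6}$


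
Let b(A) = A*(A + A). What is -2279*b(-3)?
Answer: -41022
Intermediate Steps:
b(A) = 2*A² (b(A) = A*(2*A) = 2*A²)
-2279*b(-3) = -4558*(-3)² = -4558*9 = -2279*18 = -41022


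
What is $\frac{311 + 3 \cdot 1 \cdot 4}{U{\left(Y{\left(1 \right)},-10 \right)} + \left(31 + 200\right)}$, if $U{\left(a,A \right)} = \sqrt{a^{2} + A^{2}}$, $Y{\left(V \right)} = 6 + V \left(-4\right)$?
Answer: $\frac{3927}{2803} - \frac{34 \sqrt{26}}{2803} \approx 1.3391$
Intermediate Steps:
$Y{\left(V \right)} = 6 - 4 V$
$U{\left(a,A \right)} = \sqrt{A^{2} + a^{2}}$
$\frac{311 + 3 \cdot 1 \cdot 4}{U{\left(Y{\left(1 \right)},-10 \right)} + \left(31 + 200\right)} = \frac{311 + 3 \cdot 1 \cdot 4}{\sqrt{\left(-10\right)^{2} + \left(6 - 4\right)^{2}} + \left(31 + 200\right)} = \frac{311 + 3 \cdot 4}{\sqrt{100 + \left(6 - 4\right)^{2}} + 231} = \frac{311 + 12}{\sqrt{100 + 2^{2}} + 231} = \frac{323}{\sqrt{100 + 4} + 231} = \frac{323}{\sqrt{104} + 231} = \frac{323}{2 \sqrt{26} + 231} = \frac{323}{231 + 2 \sqrt{26}}$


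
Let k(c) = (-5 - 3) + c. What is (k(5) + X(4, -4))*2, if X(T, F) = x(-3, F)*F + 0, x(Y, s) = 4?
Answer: -38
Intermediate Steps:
k(c) = -8 + c
X(T, F) = 4*F (X(T, F) = 4*F + 0 = 4*F)
(k(5) + X(4, -4))*2 = ((-8 + 5) + 4*(-4))*2 = (-3 - 16)*2 = -19*2 = -38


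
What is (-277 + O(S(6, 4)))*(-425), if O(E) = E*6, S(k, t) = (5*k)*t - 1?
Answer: -185725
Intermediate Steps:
S(k, t) = -1 + 5*k*t (S(k, t) = 5*k*t - 1 = -1 + 5*k*t)
O(E) = 6*E
(-277 + O(S(6, 4)))*(-425) = (-277 + 6*(-1 + 5*6*4))*(-425) = (-277 + 6*(-1 + 120))*(-425) = (-277 + 6*119)*(-425) = (-277 + 714)*(-425) = 437*(-425) = -185725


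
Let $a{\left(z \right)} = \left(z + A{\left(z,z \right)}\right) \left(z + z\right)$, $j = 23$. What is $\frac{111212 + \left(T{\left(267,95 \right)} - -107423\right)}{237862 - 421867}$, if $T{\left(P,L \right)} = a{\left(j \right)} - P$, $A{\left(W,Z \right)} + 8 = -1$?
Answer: $- \frac{73004}{61335} \approx -1.1903$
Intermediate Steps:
$A{\left(W,Z \right)} = -9$ ($A{\left(W,Z \right)} = -8 - 1 = -9$)
$a{\left(z \right)} = 2 z \left(-9 + z\right)$ ($a{\left(z \right)} = \left(z - 9\right) \left(z + z\right) = \left(-9 + z\right) 2 z = 2 z \left(-9 + z\right)$)
$T{\left(P,L \right)} = 644 - P$ ($T{\left(P,L \right)} = 2 \cdot 23 \left(-9 + 23\right) - P = 2 \cdot 23 \cdot 14 - P = 644 - P$)
$\frac{111212 + \left(T{\left(267,95 \right)} - -107423\right)}{237862 - 421867} = \frac{111212 + \left(\left(644 - 267\right) - -107423\right)}{237862 - 421867} = \frac{111212 + \left(\left(644 - 267\right) + 107423\right)}{-184005} = \left(111212 + \left(377 + 107423\right)\right) \left(- \frac{1}{184005}\right) = \left(111212 + 107800\right) \left(- \frac{1}{184005}\right) = 219012 \left(- \frac{1}{184005}\right) = - \frac{73004}{61335}$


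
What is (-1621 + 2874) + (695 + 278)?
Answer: 2226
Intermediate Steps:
(-1621 + 2874) + (695 + 278) = 1253 + 973 = 2226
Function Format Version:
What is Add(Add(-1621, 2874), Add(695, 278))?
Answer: 2226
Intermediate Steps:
Add(Add(-1621, 2874), Add(695, 278)) = Add(1253, 973) = 2226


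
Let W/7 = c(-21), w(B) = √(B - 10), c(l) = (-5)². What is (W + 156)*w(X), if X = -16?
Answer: 331*I*√26 ≈ 1687.8*I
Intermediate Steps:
c(l) = 25
w(B) = √(-10 + B)
W = 175 (W = 7*25 = 175)
(W + 156)*w(X) = (175 + 156)*√(-10 - 16) = 331*√(-26) = 331*(I*√26) = 331*I*√26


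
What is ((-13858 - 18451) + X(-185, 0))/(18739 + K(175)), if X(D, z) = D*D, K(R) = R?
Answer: 958/9457 ≈ 0.10130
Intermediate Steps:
X(D, z) = D²
((-13858 - 18451) + X(-185, 0))/(18739 + K(175)) = ((-13858 - 18451) + (-185)²)/(18739 + 175) = (-32309 + 34225)/18914 = 1916*(1/18914) = 958/9457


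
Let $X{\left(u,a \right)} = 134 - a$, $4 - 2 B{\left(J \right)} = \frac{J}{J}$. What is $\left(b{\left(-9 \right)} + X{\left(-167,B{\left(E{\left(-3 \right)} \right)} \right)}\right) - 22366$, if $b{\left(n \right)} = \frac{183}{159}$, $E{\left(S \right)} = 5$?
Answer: $- \frac{2356629}{106} \approx -22232.0$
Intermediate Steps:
$B{\left(J \right)} = \frac{3}{2}$ ($B{\left(J \right)} = 2 - \frac{J \frac{1}{J}}{2} = 2 - \frac{1}{2} = \frac{3}{2}$)
$b{\left(n \right)} = \frac{61}{53}$ ($b{\left(n \right)} = 183 \cdot \frac{1}{159} = \frac{61}{53}$)
$\left(b{\left(-9 \right)} + X{\left(-167,B{\left(E{\left(-3 \right)} \right)} \right)}\right) - 22366 = \left(\frac{61}{53} + \left(134 - \frac{3}{2}\right)\right) - 22366 = \left(\frac{61}{53} + \frac{265}{2}\right) - 22366 = \frac{14167}{106} - 22366 = - \frac{2356629}{106}$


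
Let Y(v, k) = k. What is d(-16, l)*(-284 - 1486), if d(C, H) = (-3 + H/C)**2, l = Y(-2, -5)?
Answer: -1636365/128 ≈ -12784.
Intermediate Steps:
l = -5
d(-16, l)*(-284 - 1486) = ((-1*(-5) + 3*(-16))**2/(-16)**2)*(-284 - 1486) = ((5 - 48)**2/256)*(-1770) = ((1/256)*(-43)**2)*(-1770) = ((1/256)*1849)*(-1770) = (1849/256)*(-1770) = -1636365/128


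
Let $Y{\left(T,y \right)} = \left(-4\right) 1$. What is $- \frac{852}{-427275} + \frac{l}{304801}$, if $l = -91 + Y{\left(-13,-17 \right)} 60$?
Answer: $\frac{39420809}{43411282425} \approx 0.00090808$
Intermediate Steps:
$Y{\left(T,y \right)} = -4$
$l = -331$ ($l = -91 - 240 = -331$)
$- \frac{852}{-427275} + \frac{l}{304801} = - \frac{852}{-427275} - \frac{331}{304801} = \left(-852\right) \left(- \frac{1}{427275}\right) - \frac{331}{304801} = \frac{284}{142425} - \frac{331}{304801} = \frac{39420809}{43411282425}$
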